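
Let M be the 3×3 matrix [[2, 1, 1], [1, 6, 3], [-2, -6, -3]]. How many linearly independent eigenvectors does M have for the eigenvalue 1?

M − 1I = [[1, 1, 1], [1, 5, 3], [-2, -6, -4]].
This matrix has rank 2, so its null space has dimension 3 − 2 = 1.

1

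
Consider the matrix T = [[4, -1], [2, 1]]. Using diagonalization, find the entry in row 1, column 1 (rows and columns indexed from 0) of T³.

Characteristic polynomial: λ^2 - 5λ + 6 = (λ - 3)(λ - 2), so the eigenvalues are 2, 3.
λ=3: eigenvector (1, 1).
λ=2: eigenvector (1, 2).
P = [[1, 1], [1, 2]], D = diag(3, 2), P⁻¹ = [[2, -1], [-1, 1]].
T³ = P·diag(27, 8)·P⁻¹ = [[46, -19], [38, -11]].
The requested entry is -11.

-11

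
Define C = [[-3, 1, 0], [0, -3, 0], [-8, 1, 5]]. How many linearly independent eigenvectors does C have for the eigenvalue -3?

1

C + 3I = [[0, 1, 0], [0, 0, 0], [-8, 1, 8]].
This matrix has rank 2, so its null space has dimension 3 − 2 = 1.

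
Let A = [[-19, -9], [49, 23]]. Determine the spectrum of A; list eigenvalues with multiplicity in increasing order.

2, 2

Characteristic polynomial: p(s) = s^2 - 4s + 4 = (s - 2)^2.
Roots (with multiplicity): 2, 2.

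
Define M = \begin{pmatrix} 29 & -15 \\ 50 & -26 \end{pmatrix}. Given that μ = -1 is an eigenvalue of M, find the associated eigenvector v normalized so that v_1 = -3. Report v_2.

-6

M + 1I = [[30, -15], [50, -25]].
Solving (M + 1I)v = 0 gives the eigenspace spanned by (-3, -6).
With v_1 = -3, v = (-3, -6), so v_2 = -6.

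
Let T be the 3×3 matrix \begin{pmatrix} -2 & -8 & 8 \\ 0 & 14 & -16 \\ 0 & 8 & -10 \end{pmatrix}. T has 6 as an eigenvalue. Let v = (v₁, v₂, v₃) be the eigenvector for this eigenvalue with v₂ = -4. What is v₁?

2

T − 6I = [[-8, -8, 8], [0, 8, -16], [0, 8, -16]].
Solving (T − 6I)v = 0 gives the eigenspace spanned by (2, -4, -2).
With v₂ = -4, v = (2, -4, -2), so v₁ = 2.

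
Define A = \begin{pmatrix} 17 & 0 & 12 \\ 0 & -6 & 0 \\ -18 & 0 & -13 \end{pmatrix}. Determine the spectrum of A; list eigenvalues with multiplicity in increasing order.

-6, -1, 5

Characteristic polynomial: p(μ) = μ^3 + 2μ^2 - 29μ - 30 = (μ - 5)(μ + 1)(μ + 6).
Roots (with multiplicity): -6, -1, 5.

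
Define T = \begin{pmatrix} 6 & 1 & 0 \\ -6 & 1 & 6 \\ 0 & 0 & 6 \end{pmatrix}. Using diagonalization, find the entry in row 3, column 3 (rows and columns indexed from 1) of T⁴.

1296

Characteristic polynomial: μ^3 - 13μ^2 + 54μ - 72 = (μ - 6)(μ - 4)(μ - 3), so the eigenvalues are 3, 4, 6.
μ=4: eigenvector (1, -2, 0).
μ=3: eigenvector (-1, 3, 0).
μ=6: eigenvector (1, 0, 1).
P = [[1, -1, 1], [-2, 3, 0], [0, 0, 1]], D = diag(4, 3, 6), P⁻¹ = [[3, 1, -3], [2, 1, -2], [0, 0, 1]].
T⁴ = P·diag(256, 81, 1296)·P⁻¹ = [[606, 175, 690], [-1050, -269, 1050], [0, 0, 1296]].
The requested entry is 1296.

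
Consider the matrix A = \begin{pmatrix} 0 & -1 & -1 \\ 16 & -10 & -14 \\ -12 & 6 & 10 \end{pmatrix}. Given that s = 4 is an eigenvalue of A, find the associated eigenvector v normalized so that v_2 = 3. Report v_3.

A − 4I = [[-4, -1, -1], [16, -14, -14], [-12, 6, 6]].
Solving (A − 4I)v = 0 gives the eigenspace spanned by (0, 3, -3).
With v_2 = 3, v = (0, 3, -3), so v_3 = -3.

-3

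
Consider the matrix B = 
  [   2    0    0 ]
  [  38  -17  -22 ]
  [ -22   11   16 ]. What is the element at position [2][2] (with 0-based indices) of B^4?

Characteristic polynomial: λ^3 - λ^2 - 32λ + 60 = (λ - 5)(λ - 2)(λ + 6), so the eigenvalues are -6, 2, 5.
λ=2: eigenvector (1, 2, 0).
λ=5: eigenvector (0, 1, -1).
λ=-6: eigenvector (0, 2, -1).
P = [[1, 0, 0], [2, 1, 2], [0, -1, -1]], D = diag(2, 5, -6), P⁻¹ = [[1, 0, 0], [2, -1, -2], [-2, 1, 1]].
B⁴ = P·diag(16, 625, 1296)·P⁻¹ = [[16, 0, 0], [-3902, 1967, 1342], [1342, -671, -46]].
The requested entry is -46.

-46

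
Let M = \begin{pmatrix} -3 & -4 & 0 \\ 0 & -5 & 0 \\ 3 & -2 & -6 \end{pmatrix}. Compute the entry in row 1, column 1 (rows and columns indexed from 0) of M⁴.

625

Characteristic polynomial: λ^3 + 14λ^2 + 63λ + 90 = (λ + 3)(λ + 5)(λ + 6), so the eigenvalues are -6, -5, -3.
λ=-3: eigenvector (1, 0, 1).
λ=-5: eigenvector (2, 1, 4).
λ=-6: eigenvector (0, 0, 1).
P = [[1, 2, 0], [0, 1, 0], [1, 4, 1]], D = diag(-3, -5, -6), P⁻¹ = [[1, -2, 0], [0, 1, 0], [-1, -2, 1]].
M⁴ = P·diag(81, 625, 1296)·P⁻¹ = [[81, 1088, 0], [0, 625, 0], [-1215, -254, 1296]].
The requested entry is 625.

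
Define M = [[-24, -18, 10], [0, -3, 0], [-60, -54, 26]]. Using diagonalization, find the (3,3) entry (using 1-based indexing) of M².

76

Characteristic polynomial: μ^3 + μ^2 - 30μ - 72 = (μ - 6)(μ + 3)(μ + 4), so the eigenvalues are -4, -3, 6.
μ=-4: eigenvector (1, 0, 2).
μ=6: eigenvector (1, 0, 3).
μ=-3: eigenvector (2, 1, 6).
P = [[1, 1, 2], [0, 0, 1], [2, 3, 6]], D = diag(-4, 6, -3), P⁻¹ = [[3, 0, -1], [-2, -2, 1], [0, 1, 0]].
M² = P·diag(16, 36, 9)·P⁻¹ = [[-24, -54, 20], [0, 9, 0], [-120, -162, 76]].
The requested entry is 76.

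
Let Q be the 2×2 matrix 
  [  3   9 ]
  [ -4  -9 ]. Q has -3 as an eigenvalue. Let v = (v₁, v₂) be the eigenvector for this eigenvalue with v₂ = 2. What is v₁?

-3

Q + 3I = [[6, 9], [-4, -6]].
Solving (Q + 3I)v = 0 gives the eigenspace spanned by (-3, 2).
With v₂ = 2, v = (-3, 2), so v₁ = -3.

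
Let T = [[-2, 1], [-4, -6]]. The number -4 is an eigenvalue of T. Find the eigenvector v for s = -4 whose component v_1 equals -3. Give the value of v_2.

6

T + 4I = [[2, 1], [-4, -2]].
Solving (T + 4I)v = 0 gives the eigenspace spanned by (-3, 6).
With v_1 = -3, v = (-3, 6), so v_2 = 6.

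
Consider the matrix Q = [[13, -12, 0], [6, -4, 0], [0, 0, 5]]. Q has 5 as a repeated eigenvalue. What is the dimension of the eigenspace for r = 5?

2

Q − 5I = [[8, -12, 0], [6, -9, 0], [0, 0, 0]].
This matrix has rank 1, so its null space has dimension 3 − 1 = 2.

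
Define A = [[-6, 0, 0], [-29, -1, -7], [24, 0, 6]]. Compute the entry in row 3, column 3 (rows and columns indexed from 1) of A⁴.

Characteristic polynomial: λ^3 + λ^2 - 36λ - 36 = (λ - 6)(λ + 1)(λ + 6), so the eigenvalues are -6, -1, 6.
λ=-6: eigenvector (1, 3, -2).
λ=-1: eigenvector (0, 1, 0).
λ=6: eigenvector (0, -1, 1).
P = [[1, 0, 0], [3, 1, -1], [-2, 0, 1]], D = diag(-6, -1, 6), P⁻¹ = [[1, 0, 0], [-1, 1, 1], [2, 0, 1]].
A⁴ = P·diag(1296, 1, 1296)·P⁻¹ = [[1296, 0, 0], [1295, 1, -1295], [0, 0, 1296]].
The requested entry is 1296.

1296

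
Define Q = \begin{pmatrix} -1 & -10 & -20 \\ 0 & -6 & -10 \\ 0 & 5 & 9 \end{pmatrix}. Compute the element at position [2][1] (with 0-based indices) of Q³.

Characteristic polynomial: t^3 - 2t^2 - 7t - 4 = (t - 4)(t + 1)^2, so the eigenvalues are -1, -1, 4.
t=-1: eigenvector (0, -2, 1).
t=4: eigenvector (-2, -1, 1).
t=-1: eigenvector (1, 0, 0).
P = [[0, -2, 1], [-2, -1, 0], [1, 1, 0]], D = diag(-1, 4, -1), P⁻¹ = [[0, -1, -1], [0, 1, 2], [1, 2, 4]].
Q³ = P·diag(-1, 64, -1)·P⁻¹ = [[-1, -130, -260], [0, -66, -130], [0, 65, 129]].
The requested entry is 65.

65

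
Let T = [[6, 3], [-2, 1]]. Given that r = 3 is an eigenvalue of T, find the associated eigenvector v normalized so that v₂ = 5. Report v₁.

-5

T − 3I = [[3, 3], [-2, -2]].
Solving (T − 3I)v = 0 gives the eigenspace spanned by (-5, 5).
With v₂ = 5, v = (-5, 5), so v₁ = -5.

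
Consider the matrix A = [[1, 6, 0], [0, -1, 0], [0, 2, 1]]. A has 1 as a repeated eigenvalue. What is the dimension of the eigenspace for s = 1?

2

A − 1I = [[0, 6, 0], [0, -2, 0], [0, 2, 0]].
This matrix has rank 1, so its null space has dimension 3 − 1 = 2.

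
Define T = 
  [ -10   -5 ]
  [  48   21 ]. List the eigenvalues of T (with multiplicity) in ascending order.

Characteristic polynomial: p(s) = s^2 - 11s + 30 = (s - 6)(s - 5).
Roots (with multiplicity): 5, 6.

5, 6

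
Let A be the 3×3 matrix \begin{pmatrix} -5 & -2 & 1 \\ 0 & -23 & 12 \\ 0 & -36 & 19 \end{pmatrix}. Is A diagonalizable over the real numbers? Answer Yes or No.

Characteristic polynomial: p(r) = r^3 + 9r^2 + 15r - 25 = (r - 1)(r + 5)^2.
r = -5 has algebraic multiplicity 2; rank(A + 5I) = 2, so geometric multiplicity = 1.
Geometric multiplicity < algebraic multiplicity, so A is not diagonalizable.

No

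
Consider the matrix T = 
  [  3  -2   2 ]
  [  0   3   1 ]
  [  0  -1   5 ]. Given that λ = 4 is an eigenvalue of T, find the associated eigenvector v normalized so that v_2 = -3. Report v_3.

-3

T − 4I = [[-1, -2, 2], [0, -1, 1], [0, -1, 1]].
Solving (T − 4I)v = 0 gives the eigenspace spanned by (0, -3, -3).
With v_2 = -3, v = (0, -3, -3), so v_3 = -3.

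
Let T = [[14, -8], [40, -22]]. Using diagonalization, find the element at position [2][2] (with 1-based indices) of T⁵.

-38752

Characteristic polynomial: r^2 + 8r + 12 = (r + 2)(r + 6), so the eigenvalues are -6, -2.
r=-2: eigenvector (1, 2).
r=-6: eigenvector (2, 5).
P = [[1, 2], [2, 5]], D = diag(-2, -6), P⁻¹ = [[5, -2], [-2, 1]].
T⁵ = P·diag(-32, -7776)·P⁻¹ = [[30944, -15488], [77440, -38752]].
The requested entry is -38752.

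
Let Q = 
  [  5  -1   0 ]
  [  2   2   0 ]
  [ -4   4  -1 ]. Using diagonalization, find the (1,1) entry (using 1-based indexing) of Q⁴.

Characteristic polynomial: λ^3 - 6λ^2 + 5λ + 12 = (λ - 4)(λ - 3)(λ + 1), so the eigenvalues are -1, 3, 4.
λ=3: eigenvector (1, 2, 1).
λ=-1: eigenvector (0, 0, 1).
λ=4: eigenvector (-1, -1, 0).
P = [[1, 0, -1], [2, 0, -1], [1, 1, 0]], D = diag(3, -1, 4), P⁻¹ = [[-1, 1, 0], [1, -1, 1], [-2, 1, 0]].
Q⁴ = P·diag(81, 1, 256)·P⁻¹ = [[431, -175, 0], [350, -94, 0], [-80, 80, 1]].
The requested entry is 431.

431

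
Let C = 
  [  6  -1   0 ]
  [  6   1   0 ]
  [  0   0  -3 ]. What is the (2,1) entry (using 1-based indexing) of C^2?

42

Characteristic polynomial: r^3 - 4r^2 - 9r + 36 = (r - 4)(r - 3)(r + 3), so the eigenvalues are -3, 3, 4.
r=4: eigenvector (1, 2, 0).
r=-3: eigenvector (0, 0, 1).
r=3: eigenvector (1, 3, 0).
P = [[1, 0, 1], [2, 0, 3], [0, 1, 0]], D = diag(4, -3, 3), P⁻¹ = [[3, -1, 0], [0, 0, 1], [-2, 1, 0]].
C² = P·diag(16, 9, 9)·P⁻¹ = [[30, -7, 0], [42, -5, 0], [0, 0, 9]].
The requested entry is 42.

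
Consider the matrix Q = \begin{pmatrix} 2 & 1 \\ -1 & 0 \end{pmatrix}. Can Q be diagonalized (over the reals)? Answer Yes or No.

Characteristic polynomial: p(μ) = μ^2 - 2μ + 1 = (μ - 1)^2.
μ = 1 has algebraic multiplicity 2; rank(Q − 1I) = 1, so geometric multiplicity = 1.
Geometric multiplicity < algebraic multiplicity, so Q is not diagonalizable.

No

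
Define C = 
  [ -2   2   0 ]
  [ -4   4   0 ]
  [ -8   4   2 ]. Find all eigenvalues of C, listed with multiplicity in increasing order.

0, 2, 2

Characteristic polynomial: p(t) = t^3 - 4t^2 + 4t = t(t - 2)^2.
Roots (with multiplicity): 0, 2, 2.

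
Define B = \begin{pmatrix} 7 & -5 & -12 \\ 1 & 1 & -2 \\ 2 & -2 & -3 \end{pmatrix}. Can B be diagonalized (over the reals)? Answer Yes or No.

Characteristic polynomial: p(μ) = μ^3 - 5μ^2 + 8μ - 4 = (μ - 2)^2(μ - 1).
μ = 2 has algebraic multiplicity 2; rank(B − 2I) = 2, so geometric multiplicity = 1.
Geometric multiplicity < algebraic multiplicity, so B is not diagonalizable.

No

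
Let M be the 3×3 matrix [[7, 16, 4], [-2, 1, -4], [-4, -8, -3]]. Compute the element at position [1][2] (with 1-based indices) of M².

96

Characteristic polynomial: λ^3 - 5λ^2 - λ + 5 = (λ - 5)(λ - 1)(λ + 1), so the eigenvalues are -1, 1, 5.
λ=1: eigenvector (-4, 1, 2).
λ=-1: eigenvector (-3, 1, 2).
λ=5: eigenvector (-2, 0, 1).
P = [[-4, -3, -2], [1, 1, 0], [2, 2, 1]], D = diag(1, -1, 5), P⁻¹ = [[-1, 1, -2], [1, 0, 2], [0, -2, 1]].
M² = P·diag(1, 1, 25)·P⁻¹ = [[1, 96, -48], [0, 1, 0], [0, -48, 25]].
The requested entry is 96.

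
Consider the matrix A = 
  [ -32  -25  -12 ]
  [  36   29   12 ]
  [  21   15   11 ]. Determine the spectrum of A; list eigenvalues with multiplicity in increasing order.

-1, 4, 5

Characteristic polynomial: p(r) = r^3 - 8r^2 + 11r + 20 = (r - 5)(r - 4)(r + 1).
Roots (with multiplicity): -1, 4, 5.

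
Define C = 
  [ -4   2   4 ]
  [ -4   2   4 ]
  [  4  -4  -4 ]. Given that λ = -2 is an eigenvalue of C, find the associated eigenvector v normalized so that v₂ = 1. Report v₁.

1

C + 2I = [[-2, 2, 4], [-4, 4, 4], [4, -4, -2]].
Solving (C + 2I)v = 0 gives the eigenspace spanned by (1, 1, 0).
With v₂ = 1, v = (1, 1, 0), so v₁ = 1.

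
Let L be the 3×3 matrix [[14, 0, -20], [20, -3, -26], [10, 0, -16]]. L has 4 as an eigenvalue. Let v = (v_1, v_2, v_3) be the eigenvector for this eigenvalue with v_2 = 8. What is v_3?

L − 4I = [[10, 0, -20], [20, -7, -26], [10, 0, -20]].
Solving (L − 4I)v = 0 gives the eigenspace spanned by (8, 8, 4).
With v_2 = 8, v = (8, 8, 4), so v_3 = 4.

4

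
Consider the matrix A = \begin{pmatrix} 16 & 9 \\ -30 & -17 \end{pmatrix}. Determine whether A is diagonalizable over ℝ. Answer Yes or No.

Yes

Characteristic polynomial: p(μ) = μ^2 + μ - 2 = (μ - 1)(μ + 2).
All 2 eigenvalues are distinct, so A is diagonalizable.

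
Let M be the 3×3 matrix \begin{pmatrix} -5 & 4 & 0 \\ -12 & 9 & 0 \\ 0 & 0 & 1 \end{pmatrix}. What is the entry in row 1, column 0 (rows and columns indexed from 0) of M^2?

Characteristic polynomial: s^3 - 5s^2 + 7s - 3 = (s - 3)(s - 1)^2, so the eigenvalues are 1, 1, 3.
s=3: eigenvector (1, 2, 0).
s=1: eigenvector (-2, -3, 0).
s=1: eigenvector (0, 0, 1).
P = [[1, -2, 0], [2, -3, 0], [0, 0, 1]], D = diag(3, 1, 1), P⁻¹ = [[-3, 2, 0], [-2, 1, 0], [0, 0, 1]].
M² = P·diag(9, 1, 1)·P⁻¹ = [[-23, 16, 0], [-48, 33, 0], [0, 0, 1]].
The requested entry is -48.

-48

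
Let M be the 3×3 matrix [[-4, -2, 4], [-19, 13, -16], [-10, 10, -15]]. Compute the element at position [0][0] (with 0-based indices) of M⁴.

Characteristic polynomial: t^3 + 6t^2 - 25t - 150 = (t - 5)(t + 5)(t + 6), so the eigenvalues are -6, -5, 5.
t=-5: eigenvector (2, 3, 1).
t=5: eigenvector (0, 2, 1).
t=-6: eigenvector (1, 1, 0).
P = [[2, 0, 1], [3, 2, 1], [1, 1, 0]], D = diag(-5, 5, -6), P⁻¹ = [[1, -1, 2], [-1, 1, -1], [-1, 2, -4]].
M⁴ = P·diag(625, 625, 1296)·P⁻¹ = [[-46, 1342, -2684], [-671, 1967, -2684], [0, 0, 625]].
The requested entry is -46.

-46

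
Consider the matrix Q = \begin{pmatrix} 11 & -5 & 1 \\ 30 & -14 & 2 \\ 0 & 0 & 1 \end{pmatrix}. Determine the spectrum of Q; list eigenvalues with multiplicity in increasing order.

-4, 1, 1

Characteristic polynomial: p(t) = t^3 + 2t^2 - 7t + 4 = (t - 1)^2(t + 4).
Roots (with multiplicity): -4, 1, 1.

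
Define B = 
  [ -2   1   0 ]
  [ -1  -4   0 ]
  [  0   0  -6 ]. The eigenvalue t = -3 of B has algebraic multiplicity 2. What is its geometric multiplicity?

B + 3I = [[1, 1, 0], [-1, -1, 0], [0, 0, -3]].
This matrix has rank 2, so its null space has dimension 3 − 2 = 1.

1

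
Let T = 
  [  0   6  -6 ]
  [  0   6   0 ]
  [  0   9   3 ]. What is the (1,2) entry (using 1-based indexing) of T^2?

-18

Characteristic polynomial: μ^3 - 9μ^2 + 18μ = μ(μ - 6)(μ - 3), so the eigenvalues are 0, 3, 6.
μ=0: eigenvector (1, 0, 0).
μ=6: eigenvector (-2, 1, 3).
μ=3: eigenvector (-2, 0, 1).
P = [[1, -2, -2], [0, 1, 0], [0, 3, 1]], D = diag(0, 6, 3), P⁻¹ = [[1, -4, 2], [0, 1, 0], [0, -3, 1]].
T² = P·diag(0, 36, 9)·P⁻¹ = [[0, -18, -18], [0, 36, 0], [0, 81, 9]].
The requested entry is -18.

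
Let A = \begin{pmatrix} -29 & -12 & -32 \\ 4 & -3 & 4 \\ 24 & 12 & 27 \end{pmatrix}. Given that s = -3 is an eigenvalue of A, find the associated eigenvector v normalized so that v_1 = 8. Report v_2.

4

A + 3I = [[-26, -12, -32], [4, 0, 4], [24, 12, 30]].
Solving (A + 3I)v = 0 gives the eigenspace spanned by (8, 4, -8).
With v_1 = 8, v = (8, 4, -8), so v_2 = 4.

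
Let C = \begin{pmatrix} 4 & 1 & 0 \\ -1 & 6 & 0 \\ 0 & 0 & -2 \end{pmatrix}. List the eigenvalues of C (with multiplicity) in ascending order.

Characteristic polynomial: p(μ) = μ^3 - 8μ^2 + 5μ + 50 = (μ - 5)^2(μ + 2).
Roots (with multiplicity): -2, 5, 5.

-2, 5, 5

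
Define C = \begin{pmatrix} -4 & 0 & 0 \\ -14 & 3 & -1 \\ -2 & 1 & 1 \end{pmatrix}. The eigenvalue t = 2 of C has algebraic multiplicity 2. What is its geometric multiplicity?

C − 2I = [[-6, 0, 0], [-14, 1, -1], [-2, 1, -1]].
This matrix has rank 2, so its null space has dimension 3 − 2 = 1.

1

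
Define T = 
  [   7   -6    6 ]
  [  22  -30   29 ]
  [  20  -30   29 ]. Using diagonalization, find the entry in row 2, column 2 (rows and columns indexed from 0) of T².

91

Characteristic polynomial: r^3 - 6r^2 + 5r + 12 = (r - 4)(r - 3)(r + 1), so the eigenvalues are -1, 3, 4.
r=-1: eigenvector (0, 1, 1).
r=4: eigenvector (2, 3, 2).
r=3: eigenvector (-3, -2, 0).
P = [[0, 2, -3], [1, 3, -2], [1, 2, 0]], D = diag(-1, 4, 3), P⁻¹ = [[-4, 6, -5], [2, -3, 3], [1, -2, 2]].
T² = P·diag(1, 16, 9)·P⁻¹ = [[37, -42, 42], [74, -102, 103], [60, -90, 91]].
The requested entry is 91.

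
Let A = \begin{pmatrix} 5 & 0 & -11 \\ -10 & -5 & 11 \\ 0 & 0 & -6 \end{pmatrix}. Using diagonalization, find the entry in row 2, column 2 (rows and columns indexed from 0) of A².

Characteristic polynomial: r^3 + 6r^2 - 25r - 150 = (r - 5)(r + 5)(r + 6), so the eigenvalues are -6, -5, 5.
r=5: eigenvector (1, -1, 0).
r=-5: eigenvector (0, 1, 0).
r=-6: eigenvector (1, -1, 1).
P = [[1, 0, 1], [-1, 1, -1], [0, 0, 1]], D = diag(5, -5, -6), P⁻¹ = [[1, 0, -1], [1, 1, 0], [0, 0, 1]].
A² = P·diag(25, 25, 36)·P⁻¹ = [[25, 0, 11], [0, 25, -11], [0, 0, 36]].
The requested entry is 36.

36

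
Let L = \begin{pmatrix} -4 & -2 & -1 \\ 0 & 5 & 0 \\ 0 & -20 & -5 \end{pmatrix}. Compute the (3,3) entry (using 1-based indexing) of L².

25

Characteristic polynomial: s^3 + 4s^2 - 25s - 100 = (s - 5)(s + 4)(s + 5), so the eigenvalues are -5, -4, 5.
s=-4: eigenvector (1, 0, 0).
s=5: eigenvector (0, 1, -2).
s=-5: eigenvector (1, 0, 1).
P = [[1, 0, 1], [0, 1, 0], [0, -2, 1]], D = diag(-4, 5, -5), P⁻¹ = [[1, -2, -1], [0, 1, 0], [0, 2, 1]].
L² = P·diag(16, 25, 25)·P⁻¹ = [[16, 18, 9], [0, 25, 0], [0, 0, 25]].
The requested entry is 25.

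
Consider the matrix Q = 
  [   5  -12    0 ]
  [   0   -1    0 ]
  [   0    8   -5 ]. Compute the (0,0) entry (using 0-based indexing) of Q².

25

Characteristic polynomial: s^3 + s^2 - 25s - 25 = (s - 5)(s + 1)(s + 5), so the eigenvalues are -5, -1, 5.
s=5: eigenvector (1, 0, 0).
s=-5: eigenvector (0, 0, 1).
s=-1: eigenvector (2, 1, 2).
P = [[1, 0, 2], [0, 0, 1], [0, 1, 2]], D = diag(5, -5, -1), P⁻¹ = [[1, -2, 0], [0, -2, 1], [0, 1, 0]].
Q² = P·diag(25, 25, 1)·P⁻¹ = [[25, -48, 0], [0, 1, 0], [0, -48, 25]].
The requested entry is 25.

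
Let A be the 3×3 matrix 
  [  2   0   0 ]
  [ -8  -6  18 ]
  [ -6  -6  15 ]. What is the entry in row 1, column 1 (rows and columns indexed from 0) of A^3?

Characteristic polynomial: s^3 - 11s^2 + 36s - 36 = (s - 6)(s - 3)(s - 2), so the eigenvalues are 2, 3, 6.
s=2: eigenvector (1, -1, 0).
s=3: eigenvector (0, 2, 1).
s=6: eigenvector (0, -3, -2).
P = [[1, 0, 0], [-1, 2, -3], [0, 1, -2]], D = diag(2, 3, 6), P⁻¹ = [[1, 0, 0], [2, 2, -3], [1, 1, -2]].
A³ = P·diag(8, 27, 216)·P⁻¹ = [[8, 0, 0], [-548, -540, 1134], [-378, -378, 783]].
The requested entry is -540.

-540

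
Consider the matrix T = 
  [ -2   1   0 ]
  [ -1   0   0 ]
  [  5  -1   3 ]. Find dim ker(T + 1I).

T + 1I = [[-1, 1, 0], [-1, 1, 0], [5, -1, 4]].
This matrix has rank 2, so its null space has dimension 3 − 2 = 1.

1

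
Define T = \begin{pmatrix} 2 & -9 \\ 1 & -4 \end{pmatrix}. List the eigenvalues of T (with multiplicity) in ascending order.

-1, -1

Characteristic polynomial: p(λ) = λ^2 + 2λ + 1 = (λ + 1)^2.
Roots (with multiplicity): -1, -1.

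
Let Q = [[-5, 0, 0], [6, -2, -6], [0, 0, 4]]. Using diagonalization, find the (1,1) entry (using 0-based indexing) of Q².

4

Characteristic polynomial: λ^3 + 3λ^2 - 18λ - 40 = (λ - 4)(λ + 2)(λ + 5), so the eigenvalues are -5, -2, 4.
λ=-5: eigenvector (1, -2, 0).
λ=-2: eigenvector (0, 1, 0).
λ=4: eigenvector (0, -1, 1).
P = [[1, 0, 0], [-2, 1, -1], [0, 0, 1]], D = diag(-5, -2, 4), P⁻¹ = [[1, 0, 0], [2, 1, 1], [0, 0, 1]].
Q² = P·diag(25, 4, 16)·P⁻¹ = [[25, 0, 0], [-42, 4, -12], [0, 0, 16]].
The requested entry is 4.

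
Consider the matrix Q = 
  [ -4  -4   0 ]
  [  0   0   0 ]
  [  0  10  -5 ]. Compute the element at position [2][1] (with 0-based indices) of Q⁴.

Characteristic polynomial: t^3 + 9t^2 + 20t = t(t + 4)(t + 5), so the eigenvalues are -5, -4, 0.
t=0: eigenvector (-1, 1, 2).
t=-4: eigenvector (1, 0, 0).
t=-5: eigenvector (0, 0, 1).
P = [[-1, 1, 0], [1, 0, 0], [2, 0, 1]], D = diag(0, -4, -5), P⁻¹ = [[0, 1, 0], [1, 1, 0], [0, -2, 1]].
Q⁴ = P·diag(0, 256, 625)·P⁻¹ = [[256, 256, 0], [0, 0, 0], [0, -1250, 625]].
The requested entry is -1250.

-1250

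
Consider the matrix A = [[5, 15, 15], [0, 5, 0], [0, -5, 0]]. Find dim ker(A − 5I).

A − 5I = [[0, 15, 15], [0, 0, 0], [0, -5, -5]].
This matrix has rank 1, so its null space has dimension 3 − 1 = 2.

2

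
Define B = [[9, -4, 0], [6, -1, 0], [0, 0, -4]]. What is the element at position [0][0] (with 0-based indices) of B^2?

Characteristic polynomial: r^3 - 4r^2 - 17r + 60 = (r - 5)(r - 3)(r + 4), so the eigenvalues are -4, 3, 5.
r=5: eigenvector (1, 1, 0).
r=3: eigenvector (2, 3, 0).
r=-4: eigenvector (0, 0, 1).
P = [[1, 2, 0], [1, 3, 0], [0, 0, 1]], D = diag(5, 3, -4), P⁻¹ = [[3, -2, 0], [-1, 1, 0], [0, 0, 1]].
B² = P·diag(25, 9, 16)·P⁻¹ = [[57, -32, 0], [48, -23, 0], [0, 0, 16]].
The requested entry is 57.

57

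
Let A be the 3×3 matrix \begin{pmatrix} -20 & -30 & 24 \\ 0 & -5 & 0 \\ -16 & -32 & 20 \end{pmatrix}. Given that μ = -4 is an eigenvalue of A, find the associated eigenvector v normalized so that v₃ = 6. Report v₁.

A + 4I = [[-16, -30, 24], [0, -1, 0], [-16, -32, 24]].
Solving (A + 4I)v = 0 gives the eigenspace spanned by (9, 0, 6).
With v₃ = 6, v = (9, 0, 6), so v₁ = 9.

9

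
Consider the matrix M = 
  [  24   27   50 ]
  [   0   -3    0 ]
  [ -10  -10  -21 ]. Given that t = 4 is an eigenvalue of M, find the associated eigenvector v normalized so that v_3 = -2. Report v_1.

5

M − 4I = [[20, 27, 50], [0, -7, 0], [-10, -10, -25]].
Solving (M − 4I)v = 0 gives the eigenspace spanned by (5, 0, -2).
With v_3 = -2, v = (5, 0, -2), so v_1 = 5.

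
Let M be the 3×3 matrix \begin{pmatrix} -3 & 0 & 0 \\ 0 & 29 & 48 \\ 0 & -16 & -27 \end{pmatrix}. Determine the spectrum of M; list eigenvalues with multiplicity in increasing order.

-3, -3, 5

Characteristic polynomial: p(λ) = λ^3 + λ^2 - 21λ - 45 = (λ - 5)(λ + 3)^2.
Roots (with multiplicity): -3, -3, 5.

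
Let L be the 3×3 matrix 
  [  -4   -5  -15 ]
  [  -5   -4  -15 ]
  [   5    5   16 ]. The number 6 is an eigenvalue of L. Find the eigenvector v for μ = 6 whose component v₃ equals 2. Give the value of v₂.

L − 6I = [[-10, -5, -15], [-5, -10, -15], [5, 5, 10]].
Solving (L − 6I)v = 0 gives the eigenspace spanned by (-2, -2, 2).
With v₃ = 2, v = (-2, -2, 2), so v₂ = -2.

-2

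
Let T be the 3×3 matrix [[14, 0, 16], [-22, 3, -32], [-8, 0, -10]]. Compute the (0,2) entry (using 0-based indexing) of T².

64

Characteristic polynomial: μ^3 - 7μ^2 + 36 = (μ - 6)(μ - 3)(μ + 2), so the eigenvalues are -2, 3, 6.
μ=-2: eigenvector (1, -2, -1).
μ=6: eigenvector (2, -4, -1).
μ=3: eigenvector (0, 1, 0).
P = [[1, 2, 0], [-2, -4, 1], [-1, -1, 0]], D = diag(-2, 6, 3), P⁻¹ = [[-1, 0, -2], [1, 0, 1], [2, 1, 0]].
T² = P·diag(4, 36, 9)·P⁻¹ = [[68, 0, 64], [-118, 9, -128], [-32, 0, -28]].
The requested entry is 64.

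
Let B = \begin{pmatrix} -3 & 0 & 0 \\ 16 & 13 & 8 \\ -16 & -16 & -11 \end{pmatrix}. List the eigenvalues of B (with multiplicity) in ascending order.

-3, -3, 5

Characteristic polynomial: p(s) = s^3 + s^2 - 21s - 45 = (s - 5)(s + 3)^2.
Roots (with multiplicity): -3, -3, 5.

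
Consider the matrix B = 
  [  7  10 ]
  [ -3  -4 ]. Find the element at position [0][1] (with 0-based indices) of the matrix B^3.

Characteristic polynomial: s^2 - 3s + 2 = (s - 2)(s - 1), so the eigenvalues are 1, 2.
s=1: eigenvector (-5, 3).
s=2: eigenvector (-2, 1).
P = [[-5, -2], [3, 1]], D = diag(1, 2), P⁻¹ = [[1, 2], [-3, -5]].
B³ = P·diag(1, 8)·P⁻¹ = [[43, 70], [-21, -34]].
The requested entry is 70.

70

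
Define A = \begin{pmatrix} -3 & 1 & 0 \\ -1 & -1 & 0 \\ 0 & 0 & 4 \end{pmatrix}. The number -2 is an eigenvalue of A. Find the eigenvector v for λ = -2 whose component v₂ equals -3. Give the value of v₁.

A + 2I = [[-1, 1, 0], [-1, 1, 0], [0, 0, 6]].
Solving (A + 2I)v = 0 gives the eigenspace spanned by (-3, -3, 0).
With v₂ = -3, v = (-3, -3, 0), so v₁ = -3.

-3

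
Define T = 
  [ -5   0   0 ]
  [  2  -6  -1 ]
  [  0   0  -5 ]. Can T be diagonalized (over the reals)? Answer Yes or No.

Characteristic polynomial: p(μ) = μ^3 + 16μ^2 + 85μ + 150 = (μ + 5)^2(μ + 6).
μ = -5 has algebraic multiplicity 2; rank(T + 5I) = 1, so geometric multiplicity = 2.
Every eigenvalue has geometric = algebraic multiplicity, so T is diagonalizable.

Yes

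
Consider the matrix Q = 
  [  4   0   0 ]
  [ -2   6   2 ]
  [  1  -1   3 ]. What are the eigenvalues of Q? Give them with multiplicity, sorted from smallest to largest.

4, 4, 5

Characteristic polynomial: p(t) = t^3 - 13t^2 + 56t - 80 = (t - 5)(t - 4)^2.
Roots (with multiplicity): 4, 4, 5.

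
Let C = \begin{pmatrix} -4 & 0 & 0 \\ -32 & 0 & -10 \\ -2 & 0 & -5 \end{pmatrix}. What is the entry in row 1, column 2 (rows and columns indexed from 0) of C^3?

Characteristic polynomial: s^3 + 9s^2 + 20s = s(s + 4)(s + 5), so the eigenvalues are -5, -4, 0.
s=-5: eigenvector (0, 2, 1).
s=0: eigenvector (0, 1, 0).
s=-4: eigenvector (1, 3, -2).
P = [[0, 0, 1], [2, 1, 3], [1, 0, -2]], D = diag(-5, 0, -4), P⁻¹ = [[2, 0, 1], [-7, 1, -2], [1, 0, 0]].
C³ = P·diag(-125, 0, -64)·P⁻¹ = [[-64, 0, 0], [-692, 0, -250], [-122, 0, -125]].
The requested entry is -250.

-250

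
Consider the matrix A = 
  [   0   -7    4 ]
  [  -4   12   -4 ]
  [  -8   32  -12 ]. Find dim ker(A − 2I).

1

A − 2I = [[-2, -7, 4], [-4, 10, -4], [-8, 32, -14]].
This matrix has rank 2, so its null space has dimension 3 − 2 = 1.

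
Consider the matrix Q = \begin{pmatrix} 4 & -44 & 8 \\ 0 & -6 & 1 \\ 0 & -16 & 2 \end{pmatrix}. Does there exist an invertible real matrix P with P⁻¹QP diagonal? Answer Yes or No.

Characteristic polynomial: p(μ) = μ^3 - 12μ - 16 = (μ - 4)(μ + 2)^2.
μ = -2 has algebraic multiplicity 2; rank(Q + 2I) = 2, so geometric multiplicity = 1.
Geometric multiplicity < algebraic multiplicity, so Q is not diagonalizable.

No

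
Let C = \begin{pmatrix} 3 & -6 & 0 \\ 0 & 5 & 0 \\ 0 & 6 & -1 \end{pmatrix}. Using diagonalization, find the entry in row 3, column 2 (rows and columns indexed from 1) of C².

24

Characteristic polynomial: s^3 - 7s^2 + 7s + 15 = (s - 5)(s - 3)(s + 1), so the eigenvalues are -1, 3, 5.
s=5: eigenvector (3, -1, -1).
s=-1: eigenvector (0, 0, 1).
s=3: eigenvector (1, 0, 0).
P = [[3, 0, 1], [-1, 0, 0], [-1, 1, 0]], D = diag(5, -1, 3), P⁻¹ = [[0, -1, 0], [0, -1, 1], [1, 3, 0]].
C² = P·diag(25, 1, 9)·P⁻¹ = [[9, -48, 0], [0, 25, 0], [0, 24, 1]].
The requested entry is 24.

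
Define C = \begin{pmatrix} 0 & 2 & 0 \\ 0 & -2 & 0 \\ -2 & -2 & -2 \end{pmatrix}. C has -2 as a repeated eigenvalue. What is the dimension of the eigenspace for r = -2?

2

C + 2I = [[2, 2, 0], [0, 0, 0], [-2, -2, 0]].
This matrix has rank 1, so its null space has dimension 3 − 1 = 2.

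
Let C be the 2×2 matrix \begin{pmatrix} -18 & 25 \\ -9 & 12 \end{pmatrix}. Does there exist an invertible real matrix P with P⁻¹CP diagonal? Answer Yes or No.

Characteristic polynomial: p(t) = t^2 + 6t + 9 = (t + 3)^2.
t = -3 has algebraic multiplicity 2; rank(C + 3I) = 1, so geometric multiplicity = 1.
Geometric multiplicity < algebraic multiplicity, so C is not diagonalizable.

No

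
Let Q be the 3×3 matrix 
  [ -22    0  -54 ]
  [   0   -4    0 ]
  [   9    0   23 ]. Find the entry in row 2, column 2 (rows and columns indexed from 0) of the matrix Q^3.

Characteristic polynomial: s^3 + 3s^2 - 24s - 80 = (s - 5)(s + 4)^2, so the eigenvalues are -4, -4, 5.
s=-4: eigenvector (-3, 0, 1).
s=-4: eigenvector (0, 1, 0).
s=5: eigenvector (2, 0, -1).
P = [[-3, 0, 2], [0, 1, 0], [1, 0, -1]], D = diag(-4, -4, 5), P⁻¹ = [[-1, 0, -2], [0, 1, 0], [-1, 0, -3]].
Q³ = P·diag(-64, -64, 125)·P⁻¹ = [[-442, 0, -1134], [0, -64, 0], [189, 0, 503]].
The requested entry is 503.

503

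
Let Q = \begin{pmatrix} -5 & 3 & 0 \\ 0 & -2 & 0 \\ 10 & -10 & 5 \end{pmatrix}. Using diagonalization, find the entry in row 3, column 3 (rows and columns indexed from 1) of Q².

Characteristic polynomial: r^3 + 2r^2 - 25r - 50 = (r - 5)(r + 2)(r + 5), so the eigenvalues are -5, -2, 5.
r=-5: eigenvector (1, 0, -1).
r=-2: eigenvector (1, 1, 0).
r=5: eigenvector (0, 0, 1).
P = [[1, 1, 0], [0, 1, 0], [-1, 0, 1]], D = diag(-5, -2, 5), P⁻¹ = [[1, -1, 0], [0, 1, 0], [1, -1, 1]].
Q² = P·diag(25, 4, 25)·P⁻¹ = [[25, -21, 0], [0, 4, 0], [0, 0, 25]].
The requested entry is 25.

25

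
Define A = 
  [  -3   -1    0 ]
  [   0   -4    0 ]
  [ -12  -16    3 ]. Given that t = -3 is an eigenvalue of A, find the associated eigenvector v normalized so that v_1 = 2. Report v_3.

A + 3I = [[0, -1, 0], [0, -1, 0], [-12, -16, 6]].
Solving (A + 3I)v = 0 gives the eigenspace spanned by (2, 0, 4).
With v_1 = 2, v = (2, 0, 4), so v_3 = 4.

4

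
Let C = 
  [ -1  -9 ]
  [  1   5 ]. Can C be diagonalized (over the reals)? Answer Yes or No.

No

Characteristic polynomial: p(μ) = μ^2 - 4μ + 4 = (μ - 2)^2.
μ = 2 has algebraic multiplicity 2; rank(C − 2I) = 1, so geometric multiplicity = 1.
Geometric multiplicity < algebraic multiplicity, so C is not diagonalizable.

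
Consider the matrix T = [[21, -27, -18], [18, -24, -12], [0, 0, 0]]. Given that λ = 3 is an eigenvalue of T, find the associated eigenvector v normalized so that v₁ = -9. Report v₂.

T − 3I = [[18, -27, -18], [18, -27, -12], [0, 0, -3]].
Solving (T − 3I)v = 0 gives the eigenspace spanned by (-9, -6, 0).
With v₁ = -9, v = (-9, -6, 0), so v₂ = -6.

-6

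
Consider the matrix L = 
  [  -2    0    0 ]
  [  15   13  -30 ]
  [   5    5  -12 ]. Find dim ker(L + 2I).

2

L + 2I = [[0, 0, 0], [15, 15, -30], [5, 5, -10]].
This matrix has rank 1, so its null space has dimension 3 − 1 = 2.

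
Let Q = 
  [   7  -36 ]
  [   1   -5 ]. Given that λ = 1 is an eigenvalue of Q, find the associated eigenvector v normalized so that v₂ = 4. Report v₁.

24

Q − 1I = [[6, -36], [1, -6]].
Solving (Q − 1I)v = 0 gives the eigenspace spanned by (24, 4).
With v₂ = 4, v = (24, 4), so v₁ = 24.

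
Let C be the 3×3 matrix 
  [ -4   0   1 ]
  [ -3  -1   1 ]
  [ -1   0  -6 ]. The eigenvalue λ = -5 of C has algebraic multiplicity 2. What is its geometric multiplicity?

C + 5I = [[1, 0, 1], [-3, 4, 1], [-1, 0, -1]].
This matrix has rank 2, so its null space has dimension 3 − 2 = 1.

1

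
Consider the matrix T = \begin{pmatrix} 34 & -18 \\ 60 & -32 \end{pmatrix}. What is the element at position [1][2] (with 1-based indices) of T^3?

Characteristic polynomial: λ^2 - 2λ - 8 = (λ - 4)(λ + 2), so the eigenvalues are -2, 4.
λ=4: eigenvector (-3, -5).
λ=-2: eigenvector (1, 2).
P = [[-3, 1], [-5, 2]], D = diag(4, -2), P⁻¹ = [[-2, 1], [-5, 3]].
T³ = P·diag(64, -8)·P⁻¹ = [[424, -216], [720, -368]].
The requested entry is -216.

-216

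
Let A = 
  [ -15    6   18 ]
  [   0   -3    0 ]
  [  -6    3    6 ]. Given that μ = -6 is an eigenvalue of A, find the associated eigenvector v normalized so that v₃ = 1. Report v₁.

2

A + 6I = [[-9, 6, 18], [0, 3, 0], [-6, 3, 12]].
Solving (A + 6I)v = 0 gives the eigenspace spanned by (2, 0, 1).
With v₃ = 1, v = (2, 0, 1), so v₁ = 2.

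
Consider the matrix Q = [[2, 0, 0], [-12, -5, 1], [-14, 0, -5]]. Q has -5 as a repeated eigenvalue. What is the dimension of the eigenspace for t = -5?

1

Q + 5I = [[7, 0, 0], [-12, 0, 1], [-14, 0, 0]].
This matrix has rank 2, so its null space has dimension 3 − 2 = 1.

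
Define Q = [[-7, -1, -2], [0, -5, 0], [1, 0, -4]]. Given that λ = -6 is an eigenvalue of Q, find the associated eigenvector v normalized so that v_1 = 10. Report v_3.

Q + 6I = [[-1, -1, -2], [0, 1, 0], [1, 0, 2]].
Solving (Q + 6I)v = 0 gives the eigenspace spanned by (10, 0, -5).
With v_1 = 10, v = (10, 0, -5), so v_3 = -5.

-5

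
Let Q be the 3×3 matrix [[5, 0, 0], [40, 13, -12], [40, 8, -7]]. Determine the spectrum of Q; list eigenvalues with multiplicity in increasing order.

1, 5, 5

Characteristic polynomial: p(λ) = λ^3 - 11λ^2 + 35λ - 25 = (λ - 5)^2(λ - 1).
Roots (with multiplicity): 1, 5, 5.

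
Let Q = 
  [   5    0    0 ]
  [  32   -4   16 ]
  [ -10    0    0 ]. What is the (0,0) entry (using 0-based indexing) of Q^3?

Characteristic polynomial: μ^3 - μ^2 - 20μ = μ(μ - 5)(μ + 4), so the eigenvalues are -4, 0, 5.
μ=5: eigenvector (1, 0, -2).
μ=-4: eigenvector (0, 1, 0).
μ=0: eigenvector (0, 4, 1).
P = [[1, 0, 0], [0, 1, 4], [-2, 0, 1]], D = diag(5, -4, 0), P⁻¹ = [[1, 0, 0], [-8, 1, -4], [2, 0, 1]].
Q³ = P·diag(125, -64, 0)·P⁻¹ = [[125, 0, 0], [512, -64, 256], [-250, 0, 0]].
The requested entry is 125.

125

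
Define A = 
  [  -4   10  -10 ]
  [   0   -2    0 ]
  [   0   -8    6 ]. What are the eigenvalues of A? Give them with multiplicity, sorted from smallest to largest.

Characteristic polynomial: p(s) = s^3 - 28s - 48 = (s - 6)(s + 2)(s + 4).
Roots (with multiplicity): -4, -2, 6.

-4, -2, 6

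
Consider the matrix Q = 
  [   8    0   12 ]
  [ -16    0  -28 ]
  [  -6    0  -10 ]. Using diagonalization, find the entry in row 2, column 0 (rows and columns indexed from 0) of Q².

Characteristic polynomial: r^3 + 2r^2 - 8r = r(r - 2)(r + 4), so the eigenvalues are -4, 0, 2.
r=-4: eigenvector (1, -3, -1).
r=0: eigenvector (0, 1, 0).
r=2: eigenvector (2, -2, -1).
P = [[1, 0, 2], [-3, 1, -2], [-1, 0, -1]], D = diag(-4, 0, 2), P⁻¹ = [[-1, 0, -2], [-1, 1, -4], [1, 0, 1]].
Q² = P·diag(16, 0, 4)·P⁻¹ = [[-8, 0, -24], [40, 0, 88], [12, 0, 28]].
The requested entry is 12.

12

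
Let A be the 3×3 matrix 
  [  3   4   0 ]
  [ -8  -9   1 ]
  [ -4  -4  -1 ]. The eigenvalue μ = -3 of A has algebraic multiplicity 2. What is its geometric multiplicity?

1

A + 3I = [[6, 4, 0], [-8, -6, 1], [-4, -4, 2]].
This matrix has rank 2, so its null space has dimension 3 − 2 = 1.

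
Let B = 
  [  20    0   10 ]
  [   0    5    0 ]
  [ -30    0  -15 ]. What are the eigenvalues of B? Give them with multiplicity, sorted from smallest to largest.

Characteristic polynomial: p(μ) = μ^3 - 10μ^2 + 25μ = μ(μ - 5)^2.
Roots (with multiplicity): 0, 5, 5.

0, 5, 5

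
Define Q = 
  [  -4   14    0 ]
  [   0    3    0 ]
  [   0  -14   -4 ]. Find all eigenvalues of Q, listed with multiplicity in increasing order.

-4, -4, 3

Characteristic polynomial: p(μ) = μ^3 + 5μ^2 - 8μ - 48 = (μ - 3)(μ + 4)^2.
Roots (with multiplicity): -4, -4, 3.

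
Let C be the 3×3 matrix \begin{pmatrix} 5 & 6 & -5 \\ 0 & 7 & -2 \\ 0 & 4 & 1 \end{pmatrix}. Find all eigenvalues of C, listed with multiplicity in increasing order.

Characteristic polynomial: p(λ) = λ^3 - 13λ^2 + 55λ - 75 = (λ - 5)^2(λ - 3).
Roots (with multiplicity): 3, 5, 5.

3, 5, 5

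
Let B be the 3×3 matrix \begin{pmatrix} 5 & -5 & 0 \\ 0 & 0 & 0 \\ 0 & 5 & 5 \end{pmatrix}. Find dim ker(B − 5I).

2

B − 5I = [[0, -5, 0], [0, -5, 0], [0, 5, 0]].
This matrix has rank 1, so its null space has dimension 3 − 1 = 2.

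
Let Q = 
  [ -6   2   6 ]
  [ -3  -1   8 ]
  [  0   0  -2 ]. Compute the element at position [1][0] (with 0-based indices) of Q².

21

Characteristic polynomial: μ^3 + 9μ^2 + 26μ + 24 = (μ + 2)(μ + 3)(μ + 4), so the eigenvalues are -4, -3, -2.
μ=-3: eigenvector (2, 3, 0).
μ=-4: eigenvector (1, 1, 0).
μ=-2: eigenvector (5, 7, 1).
P = [[2, 1, 5], [3, 1, 7], [0, 0, 1]], D = diag(-3, -4, -2), P⁻¹ = [[-1, 1, -2], [3, -2, -1], [0, 0, 1]].
Q² = P·diag(9, 16, 4)·P⁻¹ = [[30, -14, -32], [21, -5, -42], [0, 0, 4]].
The requested entry is 21.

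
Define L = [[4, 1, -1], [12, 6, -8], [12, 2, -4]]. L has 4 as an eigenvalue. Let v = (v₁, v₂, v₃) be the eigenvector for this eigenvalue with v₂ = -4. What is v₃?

-4

L − 4I = [[0, 1, -1], [12, 2, -8], [12, 2, -8]].
Solving (L − 4I)v = 0 gives the eigenspace spanned by (-2, -4, -4).
With v₂ = -4, v = (-2, -4, -4), so v₃ = -4.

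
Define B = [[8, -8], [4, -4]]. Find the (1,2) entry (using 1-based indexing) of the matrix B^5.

-2048

Characteristic polynomial: t^2 - 4t = t(t - 4), so the eigenvalues are 0, 4.
t=4: eigenvector (2, 1).
t=0: eigenvector (1, 1).
P = [[2, 1], [1, 1]], D = diag(4, 0), P⁻¹ = [[1, -1], [-1, 2]].
B⁵ = P·diag(1024, 0)·P⁻¹ = [[2048, -2048], [1024, -1024]].
The requested entry is -2048.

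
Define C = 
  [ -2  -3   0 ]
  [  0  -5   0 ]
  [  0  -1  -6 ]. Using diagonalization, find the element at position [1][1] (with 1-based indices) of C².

Characteristic polynomial: s^3 + 13s^2 + 52s + 60 = (s + 2)(s + 5)(s + 6), so the eigenvalues are -6, -5, -2.
s=-2: eigenvector (1, 0, 0).
s=-5: eigenvector (1, 1, -1).
s=-6: eigenvector (0, 0, 1).
P = [[1, 1, 0], [0, 1, 0], [0, -1, 1]], D = diag(-2, -5, -6), P⁻¹ = [[1, -1, 0], [0, 1, 0], [0, 1, 1]].
C² = P·diag(4, 25, 36)·P⁻¹ = [[4, 21, 0], [0, 25, 0], [0, 11, 36]].
The requested entry is 4.

4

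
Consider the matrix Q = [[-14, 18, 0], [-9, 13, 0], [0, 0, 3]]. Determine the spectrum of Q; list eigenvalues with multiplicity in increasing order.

Characteristic polynomial: p(t) = t^3 - 2t^2 - 23t + 60 = (t - 4)(t - 3)(t + 5).
Roots (with multiplicity): -5, 3, 4.

-5, 3, 4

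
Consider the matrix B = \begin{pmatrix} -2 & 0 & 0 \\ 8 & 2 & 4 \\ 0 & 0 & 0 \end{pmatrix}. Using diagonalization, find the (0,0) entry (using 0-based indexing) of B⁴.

16

Characteristic polynomial: λ^3 - 4λ = λ(λ - 2)(λ + 2), so the eigenvalues are -2, 0, 2.
λ=-2: eigenvector (1, -2, 0).
λ=2: eigenvector (0, 1, 0).
λ=0: eigenvector (0, -2, 1).
P = [[1, 0, 0], [-2, 1, -2], [0, 0, 1]], D = diag(-2, 2, 0), P⁻¹ = [[1, 0, 0], [2, 1, 2], [0, 0, 1]].
B⁴ = P·diag(16, 16, 0)·P⁻¹ = [[16, 0, 0], [0, 16, 32], [0, 0, 0]].
The requested entry is 16.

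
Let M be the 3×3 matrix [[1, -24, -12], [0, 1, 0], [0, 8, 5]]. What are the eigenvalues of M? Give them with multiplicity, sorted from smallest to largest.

1, 1, 5

Characteristic polynomial: p(μ) = μ^3 - 7μ^2 + 11μ - 5 = (μ - 5)(μ - 1)^2.
Roots (with multiplicity): 1, 1, 5.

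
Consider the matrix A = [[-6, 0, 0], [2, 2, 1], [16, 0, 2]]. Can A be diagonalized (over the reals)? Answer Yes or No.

Characteristic polynomial: p(s) = s^3 + 2s^2 - 20s + 24 = (s - 2)^2(s + 6).
s = 2 has algebraic multiplicity 2; rank(A − 2I) = 2, so geometric multiplicity = 1.
Geometric multiplicity < algebraic multiplicity, so A is not diagonalizable.

No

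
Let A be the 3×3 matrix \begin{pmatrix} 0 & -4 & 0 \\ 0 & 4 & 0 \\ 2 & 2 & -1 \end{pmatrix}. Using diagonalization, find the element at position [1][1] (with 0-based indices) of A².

Characteristic polynomial: λ^3 - 3λ^2 - 4λ = λ(λ - 4)(λ + 1), so the eigenvalues are -1, 0, 4.
λ=0: eigenvector (1, 0, 2).
λ=-1: eigenvector (0, 0, 1).
λ=4: eigenvector (-1, 1, 0).
P = [[1, 0, -1], [0, 0, 1], [2, 1, 0]], D = diag(0, -1, 4), P⁻¹ = [[1, 1, 0], [-2, -2, 1], [0, 1, 0]].
A² = P·diag(0, 1, 16)·P⁻¹ = [[0, -16, 0], [0, 16, 0], [-2, -2, 1]].
The requested entry is 16.

16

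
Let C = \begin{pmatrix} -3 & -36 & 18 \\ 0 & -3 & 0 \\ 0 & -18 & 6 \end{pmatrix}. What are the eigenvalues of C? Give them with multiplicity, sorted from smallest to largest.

Characteristic polynomial: p(s) = s^3 - 27s - 54 = (s - 6)(s + 3)^2.
Roots (with multiplicity): -3, -3, 6.

-3, -3, 6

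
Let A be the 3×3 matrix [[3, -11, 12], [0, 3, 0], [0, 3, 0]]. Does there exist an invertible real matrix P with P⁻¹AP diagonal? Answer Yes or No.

No

Characteristic polynomial: p(t) = t^3 - 6t^2 + 9t = t(t - 3)^2.
t = 3 has algebraic multiplicity 2; rank(A − 3I) = 2, so geometric multiplicity = 1.
Geometric multiplicity < algebraic multiplicity, so A is not diagonalizable.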